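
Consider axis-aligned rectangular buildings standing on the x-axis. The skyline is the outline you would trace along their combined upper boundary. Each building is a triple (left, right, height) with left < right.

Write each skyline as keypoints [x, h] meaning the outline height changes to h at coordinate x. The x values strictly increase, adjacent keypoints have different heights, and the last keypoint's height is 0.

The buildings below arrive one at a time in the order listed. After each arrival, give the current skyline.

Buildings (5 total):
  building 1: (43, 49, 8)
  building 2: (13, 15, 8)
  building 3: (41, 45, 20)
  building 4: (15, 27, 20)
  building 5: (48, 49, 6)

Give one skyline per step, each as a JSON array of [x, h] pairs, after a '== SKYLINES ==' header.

== SKYLINES ==
[[43,8],[49,0]]
[[13,8],[15,0],[43,8],[49,0]]
[[13,8],[15,0],[41,20],[45,8],[49,0]]
[[13,8],[15,20],[27,0],[41,20],[45,8],[49,0]]
[[13,8],[15,20],[27,0],[41,20],[45,8],[49,0]]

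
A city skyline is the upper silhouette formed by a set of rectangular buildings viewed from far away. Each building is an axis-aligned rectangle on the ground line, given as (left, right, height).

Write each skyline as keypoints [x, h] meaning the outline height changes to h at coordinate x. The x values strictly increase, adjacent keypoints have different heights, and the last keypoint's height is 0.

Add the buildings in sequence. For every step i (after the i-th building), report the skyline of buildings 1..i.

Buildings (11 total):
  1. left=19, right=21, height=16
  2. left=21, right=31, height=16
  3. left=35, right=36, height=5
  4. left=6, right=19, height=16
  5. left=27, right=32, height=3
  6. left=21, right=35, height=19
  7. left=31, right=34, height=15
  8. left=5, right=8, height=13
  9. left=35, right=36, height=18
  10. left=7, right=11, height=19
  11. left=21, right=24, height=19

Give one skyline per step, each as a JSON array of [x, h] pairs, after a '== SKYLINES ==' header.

== SKYLINES ==
[[19,16],[21,0]]
[[19,16],[31,0]]
[[19,16],[31,0],[35,5],[36,0]]
[[6,16],[31,0],[35,5],[36,0]]
[[6,16],[31,3],[32,0],[35,5],[36,0]]
[[6,16],[21,19],[35,5],[36,0]]
[[6,16],[21,19],[35,5],[36,0]]
[[5,13],[6,16],[21,19],[35,5],[36,0]]
[[5,13],[6,16],[21,19],[35,18],[36,0]]
[[5,13],[6,16],[7,19],[11,16],[21,19],[35,18],[36,0]]
[[5,13],[6,16],[7,19],[11,16],[21,19],[35,18],[36,0]]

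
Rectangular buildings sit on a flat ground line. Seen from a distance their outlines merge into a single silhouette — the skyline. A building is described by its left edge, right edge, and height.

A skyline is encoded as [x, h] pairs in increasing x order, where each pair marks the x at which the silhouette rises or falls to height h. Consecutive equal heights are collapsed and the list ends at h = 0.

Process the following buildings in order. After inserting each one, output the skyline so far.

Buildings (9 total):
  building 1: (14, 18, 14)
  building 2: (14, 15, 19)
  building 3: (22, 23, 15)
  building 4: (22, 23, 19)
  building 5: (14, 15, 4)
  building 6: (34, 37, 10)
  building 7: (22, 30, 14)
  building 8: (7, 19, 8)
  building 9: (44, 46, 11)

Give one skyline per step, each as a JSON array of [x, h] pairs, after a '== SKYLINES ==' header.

== SKYLINES ==
[[14,14],[18,0]]
[[14,19],[15,14],[18,0]]
[[14,19],[15,14],[18,0],[22,15],[23,0]]
[[14,19],[15,14],[18,0],[22,19],[23,0]]
[[14,19],[15,14],[18,0],[22,19],[23,0]]
[[14,19],[15,14],[18,0],[22,19],[23,0],[34,10],[37,0]]
[[14,19],[15,14],[18,0],[22,19],[23,14],[30,0],[34,10],[37,0]]
[[7,8],[14,19],[15,14],[18,8],[19,0],[22,19],[23,14],[30,0],[34,10],[37,0]]
[[7,8],[14,19],[15,14],[18,8],[19,0],[22,19],[23,14],[30,0],[34,10],[37,0],[44,11],[46,0]]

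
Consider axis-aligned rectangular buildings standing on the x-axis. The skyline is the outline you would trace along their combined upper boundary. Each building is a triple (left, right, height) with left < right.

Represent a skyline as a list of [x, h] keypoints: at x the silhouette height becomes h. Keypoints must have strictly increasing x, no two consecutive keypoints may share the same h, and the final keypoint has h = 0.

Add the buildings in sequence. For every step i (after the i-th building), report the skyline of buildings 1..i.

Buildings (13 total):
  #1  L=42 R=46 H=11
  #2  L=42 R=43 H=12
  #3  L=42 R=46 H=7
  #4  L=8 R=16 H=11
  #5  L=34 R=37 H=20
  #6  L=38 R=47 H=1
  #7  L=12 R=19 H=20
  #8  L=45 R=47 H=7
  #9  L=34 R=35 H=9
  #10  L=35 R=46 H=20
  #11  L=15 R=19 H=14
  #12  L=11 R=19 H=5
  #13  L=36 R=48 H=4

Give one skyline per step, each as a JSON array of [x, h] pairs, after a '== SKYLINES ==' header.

== SKYLINES ==
[[42,11],[46,0]]
[[42,12],[43,11],[46,0]]
[[42,12],[43,11],[46,0]]
[[8,11],[16,0],[42,12],[43,11],[46,0]]
[[8,11],[16,0],[34,20],[37,0],[42,12],[43,11],[46,0]]
[[8,11],[16,0],[34,20],[37,0],[38,1],[42,12],[43,11],[46,1],[47,0]]
[[8,11],[12,20],[19,0],[34,20],[37,0],[38,1],[42,12],[43,11],[46,1],[47,0]]
[[8,11],[12,20],[19,0],[34,20],[37,0],[38,1],[42,12],[43,11],[46,7],[47,0]]
[[8,11],[12,20],[19,0],[34,20],[37,0],[38,1],[42,12],[43,11],[46,7],[47,0]]
[[8,11],[12,20],[19,0],[34,20],[46,7],[47,0]]
[[8,11],[12,20],[19,0],[34,20],[46,7],[47,0]]
[[8,11],[12,20],[19,0],[34,20],[46,7],[47,0]]
[[8,11],[12,20],[19,0],[34,20],[46,7],[47,4],[48,0]]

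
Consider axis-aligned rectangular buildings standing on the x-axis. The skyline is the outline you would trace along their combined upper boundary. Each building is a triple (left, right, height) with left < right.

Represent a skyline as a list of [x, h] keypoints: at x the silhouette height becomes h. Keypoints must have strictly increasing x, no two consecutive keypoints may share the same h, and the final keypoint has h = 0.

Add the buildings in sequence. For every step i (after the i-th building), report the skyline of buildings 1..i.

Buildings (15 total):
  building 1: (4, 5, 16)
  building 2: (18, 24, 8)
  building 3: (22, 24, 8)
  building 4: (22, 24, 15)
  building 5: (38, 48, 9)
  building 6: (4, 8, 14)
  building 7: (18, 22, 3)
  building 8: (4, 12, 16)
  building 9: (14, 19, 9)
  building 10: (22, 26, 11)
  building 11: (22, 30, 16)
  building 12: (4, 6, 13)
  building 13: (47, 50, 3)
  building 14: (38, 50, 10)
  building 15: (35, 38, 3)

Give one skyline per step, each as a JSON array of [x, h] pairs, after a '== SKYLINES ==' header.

== SKYLINES ==
[[4,16],[5,0]]
[[4,16],[5,0],[18,8],[24,0]]
[[4,16],[5,0],[18,8],[24,0]]
[[4,16],[5,0],[18,8],[22,15],[24,0]]
[[4,16],[5,0],[18,8],[22,15],[24,0],[38,9],[48,0]]
[[4,16],[5,14],[8,0],[18,8],[22,15],[24,0],[38,9],[48,0]]
[[4,16],[5,14],[8,0],[18,8],[22,15],[24,0],[38,9],[48,0]]
[[4,16],[12,0],[18,8],[22,15],[24,0],[38,9],[48,0]]
[[4,16],[12,0],[14,9],[19,8],[22,15],[24,0],[38,9],[48,0]]
[[4,16],[12,0],[14,9],[19,8],[22,15],[24,11],[26,0],[38,9],[48,0]]
[[4,16],[12,0],[14,9],[19,8],[22,16],[30,0],[38,9],[48,0]]
[[4,16],[12,0],[14,9],[19,8],[22,16],[30,0],[38,9],[48,0]]
[[4,16],[12,0],[14,9],[19,8],[22,16],[30,0],[38,9],[48,3],[50,0]]
[[4,16],[12,0],[14,9],[19,8],[22,16],[30,0],[38,10],[50,0]]
[[4,16],[12,0],[14,9],[19,8],[22,16],[30,0],[35,3],[38,10],[50,0]]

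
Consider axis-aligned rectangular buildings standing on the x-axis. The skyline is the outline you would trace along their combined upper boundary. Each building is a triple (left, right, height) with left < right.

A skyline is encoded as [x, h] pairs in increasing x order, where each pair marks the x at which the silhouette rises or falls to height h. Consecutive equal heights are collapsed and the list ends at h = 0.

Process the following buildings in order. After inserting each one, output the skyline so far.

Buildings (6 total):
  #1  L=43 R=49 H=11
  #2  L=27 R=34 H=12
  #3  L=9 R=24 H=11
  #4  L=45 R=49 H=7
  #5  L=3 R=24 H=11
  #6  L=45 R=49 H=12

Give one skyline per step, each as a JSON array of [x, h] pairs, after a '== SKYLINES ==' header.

== SKYLINES ==
[[43,11],[49,0]]
[[27,12],[34,0],[43,11],[49,0]]
[[9,11],[24,0],[27,12],[34,0],[43,11],[49,0]]
[[9,11],[24,0],[27,12],[34,0],[43,11],[49,0]]
[[3,11],[24,0],[27,12],[34,0],[43,11],[49,0]]
[[3,11],[24,0],[27,12],[34,0],[43,11],[45,12],[49,0]]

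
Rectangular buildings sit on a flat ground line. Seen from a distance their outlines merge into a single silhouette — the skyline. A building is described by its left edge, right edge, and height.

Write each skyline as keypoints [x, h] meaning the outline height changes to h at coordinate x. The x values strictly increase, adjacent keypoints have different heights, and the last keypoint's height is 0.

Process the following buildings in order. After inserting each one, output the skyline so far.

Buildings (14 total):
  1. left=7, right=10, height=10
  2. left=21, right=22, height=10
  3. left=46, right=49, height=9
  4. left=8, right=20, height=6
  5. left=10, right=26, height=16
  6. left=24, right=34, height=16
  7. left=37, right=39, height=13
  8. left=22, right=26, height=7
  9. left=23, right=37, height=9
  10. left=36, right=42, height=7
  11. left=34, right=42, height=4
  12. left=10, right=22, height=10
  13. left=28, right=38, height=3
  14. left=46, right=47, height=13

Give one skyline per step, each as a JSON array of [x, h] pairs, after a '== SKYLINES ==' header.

== SKYLINES ==
[[7,10],[10,0]]
[[7,10],[10,0],[21,10],[22,0]]
[[7,10],[10,0],[21,10],[22,0],[46,9],[49,0]]
[[7,10],[10,6],[20,0],[21,10],[22,0],[46,9],[49,0]]
[[7,10],[10,16],[26,0],[46,9],[49,0]]
[[7,10],[10,16],[34,0],[46,9],[49,0]]
[[7,10],[10,16],[34,0],[37,13],[39,0],[46,9],[49,0]]
[[7,10],[10,16],[34,0],[37,13],[39,0],[46,9],[49,0]]
[[7,10],[10,16],[34,9],[37,13],[39,0],[46,9],[49,0]]
[[7,10],[10,16],[34,9],[37,13],[39,7],[42,0],[46,9],[49,0]]
[[7,10],[10,16],[34,9],[37,13],[39,7],[42,0],[46,9],[49,0]]
[[7,10],[10,16],[34,9],[37,13],[39,7],[42,0],[46,9],[49,0]]
[[7,10],[10,16],[34,9],[37,13],[39,7],[42,0],[46,9],[49,0]]
[[7,10],[10,16],[34,9],[37,13],[39,7],[42,0],[46,13],[47,9],[49,0]]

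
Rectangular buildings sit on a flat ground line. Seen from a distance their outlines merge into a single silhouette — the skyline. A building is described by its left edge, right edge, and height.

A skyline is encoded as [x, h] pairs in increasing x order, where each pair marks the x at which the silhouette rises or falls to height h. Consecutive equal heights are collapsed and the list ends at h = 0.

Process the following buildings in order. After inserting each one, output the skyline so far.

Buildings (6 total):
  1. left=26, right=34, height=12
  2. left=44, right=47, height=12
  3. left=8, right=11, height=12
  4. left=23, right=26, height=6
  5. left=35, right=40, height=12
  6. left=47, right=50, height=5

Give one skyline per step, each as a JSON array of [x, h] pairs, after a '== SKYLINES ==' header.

== SKYLINES ==
[[26,12],[34,0]]
[[26,12],[34,0],[44,12],[47,0]]
[[8,12],[11,0],[26,12],[34,0],[44,12],[47,0]]
[[8,12],[11,0],[23,6],[26,12],[34,0],[44,12],[47,0]]
[[8,12],[11,0],[23,6],[26,12],[34,0],[35,12],[40,0],[44,12],[47,0]]
[[8,12],[11,0],[23,6],[26,12],[34,0],[35,12],[40,0],[44,12],[47,5],[50,0]]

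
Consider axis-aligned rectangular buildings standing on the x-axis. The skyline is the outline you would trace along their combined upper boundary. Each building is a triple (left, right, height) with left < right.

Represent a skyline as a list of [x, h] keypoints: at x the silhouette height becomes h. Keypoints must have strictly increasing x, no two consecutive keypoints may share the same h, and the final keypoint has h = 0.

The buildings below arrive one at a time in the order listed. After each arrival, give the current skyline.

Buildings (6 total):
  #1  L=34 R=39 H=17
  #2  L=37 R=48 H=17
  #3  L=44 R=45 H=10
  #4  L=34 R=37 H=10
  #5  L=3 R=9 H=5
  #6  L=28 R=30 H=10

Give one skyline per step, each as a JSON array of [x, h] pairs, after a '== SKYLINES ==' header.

== SKYLINES ==
[[34,17],[39,0]]
[[34,17],[48,0]]
[[34,17],[48,0]]
[[34,17],[48,0]]
[[3,5],[9,0],[34,17],[48,0]]
[[3,5],[9,0],[28,10],[30,0],[34,17],[48,0]]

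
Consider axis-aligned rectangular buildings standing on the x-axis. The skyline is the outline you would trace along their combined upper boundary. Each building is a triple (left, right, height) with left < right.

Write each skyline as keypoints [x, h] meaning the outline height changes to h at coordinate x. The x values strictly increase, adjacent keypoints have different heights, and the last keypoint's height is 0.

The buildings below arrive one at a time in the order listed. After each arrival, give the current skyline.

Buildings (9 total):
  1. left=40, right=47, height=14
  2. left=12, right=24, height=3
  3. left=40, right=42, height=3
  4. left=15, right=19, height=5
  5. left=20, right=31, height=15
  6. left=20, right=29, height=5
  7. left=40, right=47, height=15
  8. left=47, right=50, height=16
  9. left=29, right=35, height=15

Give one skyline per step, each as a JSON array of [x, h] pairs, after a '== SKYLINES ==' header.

== SKYLINES ==
[[40,14],[47,0]]
[[12,3],[24,0],[40,14],[47,0]]
[[12,3],[24,0],[40,14],[47,0]]
[[12,3],[15,5],[19,3],[24,0],[40,14],[47,0]]
[[12,3],[15,5],[19,3],[20,15],[31,0],[40,14],[47,0]]
[[12,3],[15,5],[19,3],[20,15],[31,0],[40,14],[47,0]]
[[12,3],[15,5],[19,3],[20,15],[31,0],[40,15],[47,0]]
[[12,3],[15,5],[19,3],[20,15],[31,0],[40,15],[47,16],[50,0]]
[[12,3],[15,5],[19,3],[20,15],[35,0],[40,15],[47,16],[50,0]]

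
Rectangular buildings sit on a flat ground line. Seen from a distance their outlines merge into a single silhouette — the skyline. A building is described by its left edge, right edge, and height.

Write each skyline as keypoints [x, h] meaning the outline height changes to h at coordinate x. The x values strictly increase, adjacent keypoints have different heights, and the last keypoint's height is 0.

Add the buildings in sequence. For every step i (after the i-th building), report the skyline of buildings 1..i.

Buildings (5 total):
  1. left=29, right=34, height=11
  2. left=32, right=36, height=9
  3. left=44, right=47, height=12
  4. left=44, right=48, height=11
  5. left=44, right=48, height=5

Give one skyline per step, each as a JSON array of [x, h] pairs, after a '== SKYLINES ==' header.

== SKYLINES ==
[[29,11],[34,0]]
[[29,11],[34,9],[36,0]]
[[29,11],[34,9],[36,0],[44,12],[47,0]]
[[29,11],[34,9],[36,0],[44,12],[47,11],[48,0]]
[[29,11],[34,9],[36,0],[44,12],[47,11],[48,0]]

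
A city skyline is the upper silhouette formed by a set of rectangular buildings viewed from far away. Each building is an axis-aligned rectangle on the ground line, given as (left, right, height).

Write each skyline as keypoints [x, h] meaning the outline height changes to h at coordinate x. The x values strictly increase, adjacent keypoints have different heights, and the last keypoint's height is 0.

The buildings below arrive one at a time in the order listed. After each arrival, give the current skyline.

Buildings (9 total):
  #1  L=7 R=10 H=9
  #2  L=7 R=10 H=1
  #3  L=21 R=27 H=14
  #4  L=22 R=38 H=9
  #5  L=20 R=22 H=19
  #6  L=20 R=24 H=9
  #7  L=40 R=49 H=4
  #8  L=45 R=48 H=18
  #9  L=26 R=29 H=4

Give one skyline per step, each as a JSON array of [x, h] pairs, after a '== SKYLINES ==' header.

== SKYLINES ==
[[7,9],[10,0]]
[[7,9],[10,0]]
[[7,9],[10,0],[21,14],[27,0]]
[[7,9],[10,0],[21,14],[27,9],[38,0]]
[[7,9],[10,0],[20,19],[22,14],[27,9],[38,0]]
[[7,9],[10,0],[20,19],[22,14],[27,9],[38,0]]
[[7,9],[10,0],[20,19],[22,14],[27,9],[38,0],[40,4],[49,0]]
[[7,9],[10,0],[20,19],[22,14],[27,9],[38,0],[40,4],[45,18],[48,4],[49,0]]
[[7,9],[10,0],[20,19],[22,14],[27,9],[38,0],[40,4],[45,18],[48,4],[49,0]]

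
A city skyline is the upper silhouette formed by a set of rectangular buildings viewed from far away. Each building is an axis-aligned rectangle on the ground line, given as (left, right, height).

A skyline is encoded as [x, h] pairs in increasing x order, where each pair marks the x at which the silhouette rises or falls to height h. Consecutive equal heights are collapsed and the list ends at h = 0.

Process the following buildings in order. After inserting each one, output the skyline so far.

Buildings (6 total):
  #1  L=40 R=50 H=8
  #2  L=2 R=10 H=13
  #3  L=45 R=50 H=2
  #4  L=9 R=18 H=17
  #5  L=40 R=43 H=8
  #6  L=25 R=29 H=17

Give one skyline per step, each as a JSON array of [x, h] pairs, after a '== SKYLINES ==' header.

== SKYLINES ==
[[40,8],[50,0]]
[[2,13],[10,0],[40,8],[50,0]]
[[2,13],[10,0],[40,8],[50,0]]
[[2,13],[9,17],[18,0],[40,8],[50,0]]
[[2,13],[9,17],[18,0],[40,8],[50,0]]
[[2,13],[9,17],[18,0],[25,17],[29,0],[40,8],[50,0]]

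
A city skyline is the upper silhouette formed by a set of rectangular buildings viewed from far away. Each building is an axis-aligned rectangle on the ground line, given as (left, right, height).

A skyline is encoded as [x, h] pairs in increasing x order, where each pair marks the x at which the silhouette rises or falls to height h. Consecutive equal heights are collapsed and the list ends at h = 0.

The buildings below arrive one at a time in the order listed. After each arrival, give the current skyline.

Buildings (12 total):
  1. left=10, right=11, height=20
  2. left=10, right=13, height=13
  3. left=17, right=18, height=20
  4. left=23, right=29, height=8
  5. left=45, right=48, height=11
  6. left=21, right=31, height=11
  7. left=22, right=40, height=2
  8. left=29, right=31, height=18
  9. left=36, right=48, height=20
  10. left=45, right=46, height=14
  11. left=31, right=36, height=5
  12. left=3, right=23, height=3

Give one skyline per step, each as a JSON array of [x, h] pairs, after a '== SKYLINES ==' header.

== SKYLINES ==
[[10,20],[11,0]]
[[10,20],[11,13],[13,0]]
[[10,20],[11,13],[13,0],[17,20],[18,0]]
[[10,20],[11,13],[13,0],[17,20],[18,0],[23,8],[29,0]]
[[10,20],[11,13],[13,0],[17,20],[18,0],[23,8],[29,0],[45,11],[48,0]]
[[10,20],[11,13],[13,0],[17,20],[18,0],[21,11],[31,0],[45,11],[48,0]]
[[10,20],[11,13],[13,0],[17,20],[18,0],[21,11],[31,2],[40,0],[45,11],[48,0]]
[[10,20],[11,13],[13,0],[17,20],[18,0],[21,11],[29,18],[31,2],[40,0],[45,11],[48,0]]
[[10,20],[11,13],[13,0],[17,20],[18,0],[21,11],[29,18],[31,2],[36,20],[48,0]]
[[10,20],[11,13],[13,0],[17,20],[18,0],[21,11],[29,18],[31,2],[36,20],[48,0]]
[[10,20],[11,13],[13,0],[17,20],[18,0],[21,11],[29,18],[31,5],[36,20],[48,0]]
[[3,3],[10,20],[11,13],[13,3],[17,20],[18,3],[21,11],[29,18],[31,5],[36,20],[48,0]]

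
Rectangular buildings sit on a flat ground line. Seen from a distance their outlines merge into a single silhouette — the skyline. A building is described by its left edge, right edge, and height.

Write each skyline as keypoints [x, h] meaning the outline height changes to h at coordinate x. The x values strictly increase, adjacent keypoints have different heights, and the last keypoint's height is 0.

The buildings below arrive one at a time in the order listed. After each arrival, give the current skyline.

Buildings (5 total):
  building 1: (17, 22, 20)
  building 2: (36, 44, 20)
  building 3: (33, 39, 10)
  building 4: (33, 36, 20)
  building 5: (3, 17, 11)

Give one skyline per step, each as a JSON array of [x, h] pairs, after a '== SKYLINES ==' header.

== SKYLINES ==
[[17,20],[22,0]]
[[17,20],[22,0],[36,20],[44,0]]
[[17,20],[22,0],[33,10],[36,20],[44,0]]
[[17,20],[22,0],[33,20],[44,0]]
[[3,11],[17,20],[22,0],[33,20],[44,0]]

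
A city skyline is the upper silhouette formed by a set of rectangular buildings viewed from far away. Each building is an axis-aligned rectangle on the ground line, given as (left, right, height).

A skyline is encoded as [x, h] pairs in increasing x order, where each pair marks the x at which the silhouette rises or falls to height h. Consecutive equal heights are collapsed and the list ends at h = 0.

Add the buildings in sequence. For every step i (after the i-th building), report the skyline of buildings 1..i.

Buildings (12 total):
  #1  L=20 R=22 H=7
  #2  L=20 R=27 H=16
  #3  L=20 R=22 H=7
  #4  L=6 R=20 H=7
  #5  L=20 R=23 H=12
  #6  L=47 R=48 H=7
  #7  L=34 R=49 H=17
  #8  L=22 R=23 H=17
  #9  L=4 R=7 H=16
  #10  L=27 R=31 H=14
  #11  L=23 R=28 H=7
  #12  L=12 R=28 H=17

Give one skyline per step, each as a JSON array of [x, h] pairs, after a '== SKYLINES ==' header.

== SKYLINES ==
[[20,7],[22,0]]
[[20,16],[27,0]]
[[20,16],[27,0]]
[[6,7],[20,16],[27,0]]
[[6,7],[20,16],[27,0]]
[[6,7],[20,16],[27,0],[47,7],[48,0]]
[[6,7],[20,16],[27,0],[34,17],[49,0]]
[[6,7],[20,16],[22,17],[23,16],[27,0],[34,17],[49,0]]
[[4,16],[7,7],[20,16],[22,17],[23,16],[27,0],[34,17],[49,0]]
[[4,16],[7,7],[20,16],[22,17],[23,16],[27,14],[31,0],[34,17],[49,0]]
[[4,16],[7,7],[20,16],[22,17],[23,16],[27,14],[31,0],[34,17],[49,0]]
[[4,16],[7,7],[12,17],[28,14],[31,0],[34,17],[49,0]]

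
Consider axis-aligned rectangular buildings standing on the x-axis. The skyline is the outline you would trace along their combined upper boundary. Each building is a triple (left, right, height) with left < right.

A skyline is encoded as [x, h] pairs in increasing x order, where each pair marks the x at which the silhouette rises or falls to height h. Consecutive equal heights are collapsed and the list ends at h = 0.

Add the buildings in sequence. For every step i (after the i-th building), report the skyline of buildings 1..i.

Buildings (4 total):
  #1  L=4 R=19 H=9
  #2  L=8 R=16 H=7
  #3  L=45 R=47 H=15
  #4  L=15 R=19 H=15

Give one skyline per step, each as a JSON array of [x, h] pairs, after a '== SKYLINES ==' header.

== SKYLINES ==
[[4,9],[19,0]]
[[4,9],[19,0]]
[[4,9],[19,0],[45,15],[47,0]]
[[4,9],[15,15],[19,0],[45,15],[47,0]]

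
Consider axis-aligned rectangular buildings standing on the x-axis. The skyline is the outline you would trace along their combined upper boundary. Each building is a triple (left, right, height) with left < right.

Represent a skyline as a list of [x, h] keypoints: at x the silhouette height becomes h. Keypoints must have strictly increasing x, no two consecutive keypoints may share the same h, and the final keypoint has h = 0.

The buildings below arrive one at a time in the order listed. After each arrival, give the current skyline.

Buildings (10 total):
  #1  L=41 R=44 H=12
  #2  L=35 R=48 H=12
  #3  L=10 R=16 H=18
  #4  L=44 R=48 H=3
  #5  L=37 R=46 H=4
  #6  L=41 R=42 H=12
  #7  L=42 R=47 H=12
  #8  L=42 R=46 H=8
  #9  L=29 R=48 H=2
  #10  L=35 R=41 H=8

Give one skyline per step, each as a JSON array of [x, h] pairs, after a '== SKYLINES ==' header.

== SKYLINES ==
[[41,12],[44,0]]
[[35,12],[48,0]]
[[10,18],[16,0],[35,12],[48,0]]
[[10,18],[16,0],[35,12],[48,0]]
[[10,18],[16,0],[35,12],[48,0]]
[[10,18],[16,0],[35,12],[48,0]]
[[10,18],[16,0],[35,12],[48,0]]
[[10,18],[16,0],[35,12],[48,0]]
[[10,18],[16,0],[29,2],[35,12],[48,0]]
[[10,18],[16,0],[29,2],[35,12],[48,0]]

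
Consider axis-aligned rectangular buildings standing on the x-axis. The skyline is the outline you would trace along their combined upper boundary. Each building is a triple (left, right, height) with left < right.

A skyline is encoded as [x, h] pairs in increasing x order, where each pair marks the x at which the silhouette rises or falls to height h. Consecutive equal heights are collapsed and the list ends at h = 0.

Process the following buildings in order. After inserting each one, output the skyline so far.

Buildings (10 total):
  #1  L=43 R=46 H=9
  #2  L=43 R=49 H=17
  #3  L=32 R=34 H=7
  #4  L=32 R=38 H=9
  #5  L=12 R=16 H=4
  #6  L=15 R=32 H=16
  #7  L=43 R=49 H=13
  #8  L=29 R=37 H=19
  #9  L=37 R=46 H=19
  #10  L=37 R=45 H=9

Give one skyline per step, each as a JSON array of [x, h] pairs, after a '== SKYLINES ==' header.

== SKYLINES ==
[[43,9],[46,0]]
[[43,17],[49,0]]
[[32,7],[34,0],[43,17],[49,0]]
[[32,9],[38,0],[43,17],[49,0]]
[[12,4],[16,0],[32,9],[38,0],[43,17],[49,0]]
[[12,4],[15,16],[32,9],[38,0],[43,17],[49,0]]
[[12,4],[15,16],[32,9],[38,0],[43,17],[49,0]]
[[12,4],[15,16],[29,19],[37,9],[38,0],[43,17],[49,0]]
[[12,4],[15,16],[29,19],[46,17],[49,0]]
[[12,4],[15,16],[29,19],[46,17],[49,0]]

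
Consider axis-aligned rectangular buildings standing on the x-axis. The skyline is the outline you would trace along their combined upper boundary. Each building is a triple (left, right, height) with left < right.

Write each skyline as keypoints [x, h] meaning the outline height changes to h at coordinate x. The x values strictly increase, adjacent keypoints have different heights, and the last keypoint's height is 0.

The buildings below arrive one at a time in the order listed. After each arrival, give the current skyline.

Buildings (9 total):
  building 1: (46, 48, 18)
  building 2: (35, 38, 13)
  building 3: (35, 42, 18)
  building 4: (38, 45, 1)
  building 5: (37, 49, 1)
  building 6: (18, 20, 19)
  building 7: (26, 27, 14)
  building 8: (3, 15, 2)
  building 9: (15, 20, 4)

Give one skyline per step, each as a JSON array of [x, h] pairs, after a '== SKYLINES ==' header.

== SKYLINES ==
[[46,18],[48,0]]
[[35,13],[38,0],[46,18],[48,0]]
[[35,18],[42,0],[46,18],[48,0]]
[[35,18],[42,1],[45,0],[46,18],[48,0]]
[[35,18],[42,1],[46,18],[48,1],[49,0]]
[[18,19],[20,0],[35,18],[42,1],[46,18],[48,1],[49,0]]
[[18,19],[20,0],[26,14],[27,0],[35,18],[42,1],[46,18],[48,1],[49,0]]
[[3,2],[15,0],[18,19],[20,0],[26,14],[27,0],[35,18],[42,1],[46,18],[48,1],[49,0]]
[[3,2],[15,4],[18,19],[20,0],[26,14],[27,0],[35,18],[42,1],[46,18],[48,1],[49,0]]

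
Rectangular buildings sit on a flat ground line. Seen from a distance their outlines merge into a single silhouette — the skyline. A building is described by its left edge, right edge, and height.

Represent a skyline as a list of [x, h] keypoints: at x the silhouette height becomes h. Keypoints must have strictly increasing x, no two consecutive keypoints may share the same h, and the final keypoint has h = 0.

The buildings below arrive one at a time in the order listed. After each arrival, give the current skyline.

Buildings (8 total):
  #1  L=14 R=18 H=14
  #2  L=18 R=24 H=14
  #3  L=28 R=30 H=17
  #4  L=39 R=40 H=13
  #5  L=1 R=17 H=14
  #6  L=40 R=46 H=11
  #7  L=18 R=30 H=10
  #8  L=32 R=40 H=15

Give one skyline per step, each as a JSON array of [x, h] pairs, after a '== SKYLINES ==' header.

== SKYLINES ==
[[14,14],[18,0]]
[[14,14],[24,0]]
[[14,14],[24,0],[28,17],[30,0]]
[[14,14],[24,0],[28,17],[30,0],[39,13],[40,0]]
[[1,14],[24,0],[28,17],[30,0],[39,13],[40,0]]
[[1,14],[24,0],[28,17],[30,0],[39,13],[40,11],[46,0]]
[[1,14],[24,10],[28,17],[30,0],[39,13],[40,11],[46,0]]
[[1,14],[24,10],[28,17],[30,0],[32,15],[40,11],[46,0]]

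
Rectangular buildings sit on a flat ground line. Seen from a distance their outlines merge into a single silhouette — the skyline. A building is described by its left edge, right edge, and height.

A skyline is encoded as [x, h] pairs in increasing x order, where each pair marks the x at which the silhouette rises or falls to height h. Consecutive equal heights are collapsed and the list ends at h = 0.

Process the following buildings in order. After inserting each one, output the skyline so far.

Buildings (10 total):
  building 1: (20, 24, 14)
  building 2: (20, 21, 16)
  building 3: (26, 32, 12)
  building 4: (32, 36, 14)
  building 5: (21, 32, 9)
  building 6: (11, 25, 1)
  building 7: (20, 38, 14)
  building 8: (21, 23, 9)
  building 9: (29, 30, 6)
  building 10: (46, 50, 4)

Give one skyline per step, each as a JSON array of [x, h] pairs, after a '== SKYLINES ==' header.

== SKYLINES ==
[[20,14],[24,0]]
[[20,16],[21,14],[24,0]]
[[20,16],[21,14],[24,0],[26,12],[32,0]]
[[20,16],[21,14],[24,0],[26,12],[32,14],[36,0]]
[[20,16],[21,14],[24,9],[26,12],[32,14],[36,0]]
[[11,1],[20,16],[21,14],[24,9],[26,12],[32,14],[36,0]]
[[11,1],[20,16],[21,14],[38,0]]
[[11,1],[20,16],[21,14],[38,0]]
[[11,1],[20,16],[21,14],[38,0]]
[[11,1],[20,16],[21,14],[38,0],[46,4],[50,0]]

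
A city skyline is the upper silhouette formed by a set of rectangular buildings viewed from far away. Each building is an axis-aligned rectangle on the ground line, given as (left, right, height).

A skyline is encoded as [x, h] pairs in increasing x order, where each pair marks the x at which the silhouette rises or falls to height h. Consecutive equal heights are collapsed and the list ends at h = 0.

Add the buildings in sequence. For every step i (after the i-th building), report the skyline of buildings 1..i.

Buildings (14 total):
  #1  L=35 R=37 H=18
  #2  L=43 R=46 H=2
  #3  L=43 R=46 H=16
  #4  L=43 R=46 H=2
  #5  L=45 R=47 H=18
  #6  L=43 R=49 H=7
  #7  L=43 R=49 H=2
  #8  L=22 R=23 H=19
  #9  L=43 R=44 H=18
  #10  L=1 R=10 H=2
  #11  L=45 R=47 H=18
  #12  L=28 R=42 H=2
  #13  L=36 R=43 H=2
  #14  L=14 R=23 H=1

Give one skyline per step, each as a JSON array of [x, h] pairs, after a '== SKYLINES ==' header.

== SKYLINES ==
[[35,18],[37,0]]
[[35,18],[37,0],[43,2],[46,0]]
[[35,18],[37,0],[43,16],[46,0]]
[[35,18],[37,0],[43,16],[46,0]]
[[35,18],[37,0],[43,16],[45,18],[47,0]]
[[35,18],[37,0],[43,16],[45,18],[47,7],[49,0]]
[[35,18],[37,0],[43,16],[45,18],[47,7],[49,0]]
[[22,19],[23,0],[35,18],[37,0],[43,16],[45,18],[47,7],[49,0]]
[[22,19],[23,0],[35,18],[37,0],[43,18],[44,16],[45,18],[47,7],[49,0]]
[[1,2],[10,0],[22,19],[23,0],[35,18],[37,0],[43,18],[44,16],[45,18],[47,7],[49,0]]
[[1,2],[10,0],[22,19],[23,0],[35,18],[37,0],[43,18],[44,16],[45,18],[47,7],[49,0]]
[[1,2],[10,0],[22,19],[23,0],[28,2],[35,18],[37,2],[42,0],[43,18],[44,16],[45,18],[47,7],[49,0]]
[[1,2],[10,0],[22,19],[23,0],[28,2],[35,18],[37,2],[43,18],[44,16],[45,18],[47,7],[49,0]]
[[1,2],[10,0],[14,1],[22,19],[23,0],[28,2],[35,18],[37,2],[43,18],[44,16],[45,18],[47,7],[49,0]]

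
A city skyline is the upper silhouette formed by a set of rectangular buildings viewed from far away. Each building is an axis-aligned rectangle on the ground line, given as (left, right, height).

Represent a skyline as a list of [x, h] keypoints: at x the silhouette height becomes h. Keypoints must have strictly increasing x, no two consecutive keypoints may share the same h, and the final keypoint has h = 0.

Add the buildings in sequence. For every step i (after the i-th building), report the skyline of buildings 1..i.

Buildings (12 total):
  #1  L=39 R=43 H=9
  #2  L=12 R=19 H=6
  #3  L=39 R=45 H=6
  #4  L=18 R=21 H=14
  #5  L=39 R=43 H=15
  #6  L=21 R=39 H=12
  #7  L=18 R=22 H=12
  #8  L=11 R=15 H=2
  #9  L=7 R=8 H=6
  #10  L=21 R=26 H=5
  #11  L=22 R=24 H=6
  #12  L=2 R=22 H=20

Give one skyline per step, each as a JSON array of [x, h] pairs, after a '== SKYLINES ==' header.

== SKYLINES ==
[[39,9],[43,0]]
[[12,6],[19,0],[39,9],[43,0]]
[[12,6],[19,0],[39,9],[43,6],[45,0]]
[[12,6],[18,14],[21,0],[39,9],[43,6],[45,0]]
[[12,6],[18,14],[21,0],[39,15],[43,6],[45,0]]
[[12,6],[18,14],[21,12],[39,15],[43,6],[45,0]]
[[12,6],[18,14],[21,12],[39,15],[43,6],[45,0]]
[[11,2],[12,6],[18,14],[21,12],[39,15],[43,6],[45,0]]
[[7,6],[8,0],[11,2],[12,6],[18,14],[21,12],[39,15],[43,6],[45,0]]
[[7,6],[8,0],[11,2],[12,6],[18,14],[21,12],[39,15],[43,6],[45,0]]
[[7,6],[8,0],[11,2],[12,6],[18,14],[21,12],[39,15],[43,6],[45,0]]
[[2,20],[22,12],[39,15],[43,6],[45,0]]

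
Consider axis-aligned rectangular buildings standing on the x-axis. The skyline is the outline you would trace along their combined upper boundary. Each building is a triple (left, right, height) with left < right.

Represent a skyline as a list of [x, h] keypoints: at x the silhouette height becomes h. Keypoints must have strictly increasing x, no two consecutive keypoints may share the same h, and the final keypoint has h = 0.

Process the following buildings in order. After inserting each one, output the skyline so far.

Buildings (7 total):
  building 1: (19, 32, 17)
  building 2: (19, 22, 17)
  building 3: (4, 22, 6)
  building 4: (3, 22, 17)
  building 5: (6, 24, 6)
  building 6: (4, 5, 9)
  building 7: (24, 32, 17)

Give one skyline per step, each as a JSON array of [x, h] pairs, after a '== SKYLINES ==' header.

== SKYLINES ==
[[19,17],[32,0]]
[[19,17],[32,0]]
[[4,6],[19,17],[32,0]]
[[3,17],[32,0]]
[[3,17],[32,0]]
[[3,17],[32,0]]
[[3,17],[32,0]]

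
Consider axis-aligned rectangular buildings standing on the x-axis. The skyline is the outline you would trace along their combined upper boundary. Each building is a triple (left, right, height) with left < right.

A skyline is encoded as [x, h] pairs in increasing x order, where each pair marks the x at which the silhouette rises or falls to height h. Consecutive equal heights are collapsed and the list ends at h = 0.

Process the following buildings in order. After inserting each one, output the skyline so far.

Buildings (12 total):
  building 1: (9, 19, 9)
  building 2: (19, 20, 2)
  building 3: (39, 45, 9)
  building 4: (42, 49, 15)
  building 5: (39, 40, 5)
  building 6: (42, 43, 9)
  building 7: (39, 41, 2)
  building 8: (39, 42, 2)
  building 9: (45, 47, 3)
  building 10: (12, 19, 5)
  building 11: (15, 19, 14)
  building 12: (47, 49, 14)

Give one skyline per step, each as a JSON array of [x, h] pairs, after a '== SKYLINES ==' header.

== SKYLINES ==
[[9,9],[19,0]]
[[9,9],[19,2],[20,0]]
[[9,9],[19,2],[20,0],[39,9],[45,0]]
[[9,9],[19,2],[20,0],[39,9],[42,15],[49,0]]
[[9,9],[19,2],[20,0],[39,9],[42,15],[49,0]]
[[9,9],[19,2],[20,0],[39,9],[42,15],[49,0]]
[[9,9],[19,2],[20,0],[39,9],[42,15],[49,0]]
[[9,9],[19,2],[20,0],[39,9],[42,15],[49,0]]
[[9,9],[19,2],[20,0],[39,9],[42,15],[49,0]]
[[9,9],[19,2],[20,0],[39,9],[42,15],[49,0]]
[[9,9],[15,14],[19,2],[20,0],[39,9],[42,15],[49,0]]
[[9,9],[15,14],[19,2],[20,0],[39,9],[42,15],[49,0]]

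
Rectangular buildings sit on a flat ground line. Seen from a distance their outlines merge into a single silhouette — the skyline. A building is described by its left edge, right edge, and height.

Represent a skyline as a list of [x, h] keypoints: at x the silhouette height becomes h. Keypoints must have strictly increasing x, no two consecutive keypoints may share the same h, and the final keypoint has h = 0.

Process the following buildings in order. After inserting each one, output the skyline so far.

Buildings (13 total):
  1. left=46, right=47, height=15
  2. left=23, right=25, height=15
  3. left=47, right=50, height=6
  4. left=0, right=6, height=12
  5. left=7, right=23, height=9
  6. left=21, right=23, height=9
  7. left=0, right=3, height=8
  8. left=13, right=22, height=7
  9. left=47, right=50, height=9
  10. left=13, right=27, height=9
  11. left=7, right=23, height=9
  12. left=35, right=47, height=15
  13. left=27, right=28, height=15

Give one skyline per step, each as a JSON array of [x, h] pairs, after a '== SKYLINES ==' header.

== SKYLINES ==
[[46,15],[47,0]]
[[23,15],[25,0],[46,15],[47,0]]
[[23,15],[25,0],[46,15],[47,6],[50,0]]
[[0,12],[6,0],[23,15],[25,0],[46,15],[47,6],[50,0]]
[[0,12],[6,0],[7,9],[23,15],[25,0],[46,15],[47,6],[50,0]]
[[0,12],[6,0],[7,9],[23,15],[25,0],[46,15],[47,6],[50,0]]
[[0,12],[6,0],[7,9],[23,15],[25,0],[46,15],[47,6],[50,0]]
[[0,12],[6,0],[7,9],[23,15],[25,0],[46,15],[47,6],[50,0]]
[[0,12],[6,0],[7,9],[23,15],[25,0],[46,15],[47,9],[50,0]]
[[0,12],[6,0],[7,9],[23,15],[25,9],[27,0],[46,15],[47,9],[50,0]]
[[0,12],[6,0],[7,9],[23,15],[25,9],[27,0],[46,15],[47,9],[50,0]]
[[0,12],[6,0],[7,9],[23,15],[25,9],[27,0],[35,15],[47,9],[50,0]]
[[0,12],[6,0],[7,9],[23,15],[25,9],[27,15],[28,0],[35,15],[47,9],[50,0]]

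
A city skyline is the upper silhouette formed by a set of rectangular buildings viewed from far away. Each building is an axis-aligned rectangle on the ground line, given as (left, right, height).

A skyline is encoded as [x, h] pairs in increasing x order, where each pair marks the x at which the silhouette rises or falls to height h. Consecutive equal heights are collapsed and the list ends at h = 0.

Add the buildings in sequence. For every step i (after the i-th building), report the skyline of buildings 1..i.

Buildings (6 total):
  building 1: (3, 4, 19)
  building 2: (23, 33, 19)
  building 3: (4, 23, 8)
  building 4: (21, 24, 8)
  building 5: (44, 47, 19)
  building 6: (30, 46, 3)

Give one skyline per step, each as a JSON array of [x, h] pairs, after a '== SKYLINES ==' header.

== SKYLINES ==
[[3,19],[4,0]]
[[3,19],[4,0],[23,19],[33,0]]
[[3,19],[4,8],[23,19],[33,0]]
[[3,19],[4,8],[23,19],[33,0]]
[[3,19],[4,8],[23,19],[33,0],[44,19],[47,0]]
[[3,19],[4,8],[23,19],[33,3],[44,19],[47,0]]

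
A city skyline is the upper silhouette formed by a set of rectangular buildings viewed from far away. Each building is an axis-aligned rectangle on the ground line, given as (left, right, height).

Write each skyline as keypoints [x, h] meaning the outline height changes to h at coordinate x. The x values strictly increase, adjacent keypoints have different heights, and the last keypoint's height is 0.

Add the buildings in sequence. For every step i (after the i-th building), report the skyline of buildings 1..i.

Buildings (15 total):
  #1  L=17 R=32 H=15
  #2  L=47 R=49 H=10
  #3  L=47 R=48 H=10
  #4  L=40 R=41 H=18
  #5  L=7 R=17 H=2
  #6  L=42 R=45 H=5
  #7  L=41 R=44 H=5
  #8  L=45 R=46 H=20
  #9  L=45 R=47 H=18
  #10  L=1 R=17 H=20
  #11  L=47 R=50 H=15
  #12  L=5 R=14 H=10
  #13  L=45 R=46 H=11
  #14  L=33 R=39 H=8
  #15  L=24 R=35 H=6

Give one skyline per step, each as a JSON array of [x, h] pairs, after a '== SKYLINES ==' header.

== SKYLINES ==
[[17,15],[32,0]]
[[17,15],[32,0],[47,10],[49,0]]
[[17,15],[32,0],[47,10],[49,0]]
[[17,15],[32,0],[40,18],[41,0],[47,10],[49,0]]
[[7,2],[17,15],[32,0],[40,18],[41,0],[47,10],[49,0]]
[[7,2],[17,15],[32,0],[40,18],[41,0],[42,5],[45,0],[47,10],[49,0]]
[[7,2],[17,15],[32,0],[40,18],[41,5],[45,0],[47,10],[49,0]]
[[7,2],[17,15],[32,0],[40,18],[41,5],[45,20],[46,0],[47,10],[49,0]]
[[7,2],[17,15],[32,0],[40,18],[41,5],[45,20],[46,18],[47,10],[49,0]]
[[1,20],[17,15],[32,0],[40,18],[41,5],[45,20],[46,18],[47,10],[49,0]]
[[1,20],[17,15],[32,0],[40,18],[41,5],[45,20],[46,18],[47,15],[50,0]]
[[1,20],[17,15],[32,0],[40,18],[41,5],[45,20],[46,18],[47,15],[50,0]]
[[1,20],[17,15],[32,0],[40,18],[41,5],[45,20],[46,18],[47,15],[50,0]]
[[1,20],[17,15],[32,0],[33,8],[39,0],[40,18],[41,5],[45,20],[46,18],[47,15],[50,0]]
[[1,20],[17,15],[32,6],[33,8],[39,0],[40,18],[41,5],[45,20],[46,18],[47,15],[50,0]]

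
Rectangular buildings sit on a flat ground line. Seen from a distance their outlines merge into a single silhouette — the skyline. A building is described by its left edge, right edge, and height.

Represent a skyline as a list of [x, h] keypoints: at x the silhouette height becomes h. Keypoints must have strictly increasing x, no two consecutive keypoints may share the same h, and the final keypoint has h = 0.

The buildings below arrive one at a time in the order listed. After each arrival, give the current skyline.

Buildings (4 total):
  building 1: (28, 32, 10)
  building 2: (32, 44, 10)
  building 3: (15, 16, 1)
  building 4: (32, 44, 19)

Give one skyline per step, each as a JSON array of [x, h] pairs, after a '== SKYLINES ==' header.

== SKYLINES ==
[[28,10],[32,0]]
[[28,10],[44,0]]
[[15,1],[16,0],[28,10],[44,0]]
[[15,1],[16,0],[28,10],[32,19],[44,0]]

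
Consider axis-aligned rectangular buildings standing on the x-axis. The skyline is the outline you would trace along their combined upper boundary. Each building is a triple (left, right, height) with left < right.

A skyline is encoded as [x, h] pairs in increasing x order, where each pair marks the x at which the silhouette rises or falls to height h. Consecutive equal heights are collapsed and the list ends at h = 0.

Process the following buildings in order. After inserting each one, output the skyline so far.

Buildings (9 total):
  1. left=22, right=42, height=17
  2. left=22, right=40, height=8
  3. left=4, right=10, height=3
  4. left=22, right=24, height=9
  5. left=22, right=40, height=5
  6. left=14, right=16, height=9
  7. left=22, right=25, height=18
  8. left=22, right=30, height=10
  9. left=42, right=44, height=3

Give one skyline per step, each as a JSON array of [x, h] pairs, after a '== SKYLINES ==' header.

== SKYLINES ==
[[22,17],[42,0]]
[[22,17],[42,0]]
[[4,3],[10,0],[22,17],[42,0]]
[[4,3],[10,0],[22,17],[42,0]]
[[4,3],[10,0],[22,17],[42,0]]
[[4,3],[10,0],[14,9],[16,0],[22,17],[42,0]]
[[4,3],[10,0],[14,9],[16,0],[22,18],[25,17],[42,0]]
[[4,3],[10,0],[14,9],[16,0],[22,18],[25,17],[42,0]]
[[4,3],[10,0],[14,9],[16,0],[22,18],[25,17],[42,3],[44,0]]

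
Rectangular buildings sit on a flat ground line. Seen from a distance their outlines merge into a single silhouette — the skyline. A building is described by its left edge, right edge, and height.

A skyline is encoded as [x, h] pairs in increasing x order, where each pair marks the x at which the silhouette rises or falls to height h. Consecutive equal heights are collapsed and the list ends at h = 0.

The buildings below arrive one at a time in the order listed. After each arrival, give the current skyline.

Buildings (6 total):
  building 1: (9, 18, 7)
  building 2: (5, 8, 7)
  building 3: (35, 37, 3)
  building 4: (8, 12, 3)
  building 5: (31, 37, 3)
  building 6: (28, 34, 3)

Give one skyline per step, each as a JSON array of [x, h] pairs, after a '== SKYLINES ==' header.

== SKYLINES ==
[[9,7],[18,0]]
[[5,7],[8,0],[9,7],[18,0]]
[[5,7],[8,0],[9,7],[18,0],[35,3],[37,0]]
[[5,7],[8,3],[9,7],[18,0],[35,3],[37,0]]
[[5,7],[8,3],[9,7],[18,0],[31,3],[37,0]]
[[5,7],[8,3],[9,7],[18,0],[28,3],[37,0]]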